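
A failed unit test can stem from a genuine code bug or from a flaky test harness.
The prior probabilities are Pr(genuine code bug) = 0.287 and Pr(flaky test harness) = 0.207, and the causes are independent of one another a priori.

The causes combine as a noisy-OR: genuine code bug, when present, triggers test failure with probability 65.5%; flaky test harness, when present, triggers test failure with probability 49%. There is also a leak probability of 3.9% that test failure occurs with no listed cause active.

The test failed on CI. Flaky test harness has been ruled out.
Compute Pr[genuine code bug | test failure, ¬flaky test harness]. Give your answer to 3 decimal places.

Pr[genuine code bug | test failure, ¬flaky test harness] ≈ 0.873

Under noisy-OR, P(test failure | causes) = 1 − (1−0.039)·∏(1−qᵢ) over the active causes.
By total probability over both values of genuine code bug:
  P(test failure | ¬flaky test harness) = 0.039×0.713 + 0.668455×0.287
        = 0.027807 + 0.191847 = 0.219654
Keeping only the genuine code bug-present terms gives 0.191847, so
  P(genuine code bug | test failure, ¬flaky test harness) = 0.191847 / 0.219654 ≈ 0.873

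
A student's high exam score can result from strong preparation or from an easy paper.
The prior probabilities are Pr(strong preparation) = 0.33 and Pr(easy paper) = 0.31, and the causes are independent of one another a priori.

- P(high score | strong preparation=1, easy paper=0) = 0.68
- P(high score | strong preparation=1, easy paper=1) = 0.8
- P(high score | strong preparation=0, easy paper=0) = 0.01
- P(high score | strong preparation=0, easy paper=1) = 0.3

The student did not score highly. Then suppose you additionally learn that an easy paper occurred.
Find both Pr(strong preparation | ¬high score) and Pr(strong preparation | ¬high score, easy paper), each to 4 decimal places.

Pr(strong preparation | ¬high score) ≈ 0.1340; Pr(strong preparation | ¬high score, easy paper) ≈ 0.1234

Sum P(¬high score|·) weighted by the priors over the 4 (strong preparation, easy paper) configurations:
  P(¬high score) = 0.99*0.67*0.69 + 0.7*0.67*0.31 + 0.32*0.33*0.69 + 0.2*0.33*0.31
        = 0.457677 + 0.145390 + 0.072864 + 0.020460 = 0.696391
Configurations with strong preparation contribute 0.093324, so
  P(strong preparation | ¬high score) = 0.093324 / 0.696391 ≈ 0.1340

Now also conditioning on easy paper=true:
By total probability over both values of strong preparation:
  P(¬high score | easy paper) = 0.7×0.67 + 0.2×0.33
        = 0.469000 + 0.066000 = 0.535000
Keeping only the strong preparation-present terms gives 0.066000, so
  P(strong preparation | ¬high score, easy paper) = 0.066000 / 0.535000 ≈ 0.1234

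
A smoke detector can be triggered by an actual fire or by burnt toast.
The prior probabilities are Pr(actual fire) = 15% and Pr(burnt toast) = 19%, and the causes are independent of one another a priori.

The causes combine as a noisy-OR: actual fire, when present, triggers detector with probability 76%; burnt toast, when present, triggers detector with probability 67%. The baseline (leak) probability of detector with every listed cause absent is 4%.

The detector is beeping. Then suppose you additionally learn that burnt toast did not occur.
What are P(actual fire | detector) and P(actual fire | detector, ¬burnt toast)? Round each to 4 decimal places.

P(actual fire | detector) ≈ 0.4650; P(actual fire | detector, ¬burnt toast) ≈ 0.7725

Under noisy-OR, P(detector | causes) = 1 − (1−0.04)·∏(1−qᵢ) over the active causes.
Enumerate the 4 (actual fire, burnt toast) configurations and weight by the priors:
  P(detector) = 0.04×0.85×0.81 + 0.6832×0.85×0.19 + 0.7696×0.15×0.81 + 0.923968×0.15×0.19
        = 0.027540 + 0.110337 + 0.093506 + 0.026333 = 0.257716
Keeping only the actual fire-present terms gives 0.119839, so
  P(actual fire | detector) = 0.119839 / 0.257716 ≈ 0.4650

Now also conditioning on burnt toast≠true:
P(detector | ¬burnt toast) = 0.04*0.85 + 0.7696*0.15 = 0.034000 + 0.115440 = 0.149440
Of this, 0.115440 comes from 0.7696*0.15 (the actual fire=true cases).
Hence the posterior is 0.115440/0.149440 ≈ 0.7725.
With burnt toast excluded, actual fire must carry more of the explanatory weight for the detector.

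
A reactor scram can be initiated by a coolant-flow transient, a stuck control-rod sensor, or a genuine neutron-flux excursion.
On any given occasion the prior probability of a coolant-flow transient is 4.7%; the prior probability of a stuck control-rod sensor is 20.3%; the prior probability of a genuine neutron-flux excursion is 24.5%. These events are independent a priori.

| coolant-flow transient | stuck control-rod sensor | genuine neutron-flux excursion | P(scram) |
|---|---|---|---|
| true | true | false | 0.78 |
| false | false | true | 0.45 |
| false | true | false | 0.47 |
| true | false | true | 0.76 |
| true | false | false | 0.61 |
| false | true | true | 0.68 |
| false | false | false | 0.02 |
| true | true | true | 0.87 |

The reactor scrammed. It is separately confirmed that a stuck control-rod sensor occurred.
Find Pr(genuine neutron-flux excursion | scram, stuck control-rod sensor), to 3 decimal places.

Pr(genuine neutron-flux excursion | scram, stuck control-rod sensor) ≈ 0.316

By total probability over the 4 (coolant-flow transient, genuine neutron-flux excursion) configurations:
  P(scram | stuck control-rod sensor) = 0.47×0.953×0.755 + 0.68×0.953×0.245 + 0.78×0.047×0.755 + 0.87×0.047×0.245
        = 0.338172 + 0.158770 + 0.027678 + 0.010018 = 0.534638
Keeping only the genuine neutron-flux excursion-present terms gives 0.168788, so
  P(genuine neutron-flux excursion | scram, stuck control-rod sensor) = 0.168788 / 0.534638 ≈ 0.316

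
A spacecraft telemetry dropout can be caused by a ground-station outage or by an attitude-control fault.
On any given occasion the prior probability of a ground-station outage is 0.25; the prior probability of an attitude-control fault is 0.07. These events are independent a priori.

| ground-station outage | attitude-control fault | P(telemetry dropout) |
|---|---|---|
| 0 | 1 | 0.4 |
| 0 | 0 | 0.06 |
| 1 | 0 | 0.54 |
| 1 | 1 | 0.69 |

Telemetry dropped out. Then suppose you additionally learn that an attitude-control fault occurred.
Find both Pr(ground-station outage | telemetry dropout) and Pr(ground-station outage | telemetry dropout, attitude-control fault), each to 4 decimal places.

Pr(ground-station outage | telemetry dropout) ≈ 0.6865; Pr(ground-station outage | telemetry dropout, attitude-control fault) ≈ 0.3651

By total probability over the 4 (ground-station outage, attitude-control fault) configurations:
  P(telemetry dropout) = 0.06·0.75·0.93 + 0.4·0.75·0.07 + 0.54·0.25·0.93 + 0.69·0.25·0.07
        = 0.041850 + 0.021000 + 0.125550 + 0.012075 = 0.200475
Keeping only the ground-station outage-present terms gives 0.137625, so
  P(ground-station outage | telemetry dropout) = 0.137625 / 0.200475 ≈ 0.6865

Now condition on the additional information:
Sum P(telemetry dropout|·) weighted by the priors over both values of ground-station outage:
  P(telemetry dropout | attitude-control fault) = 0.4*0.75 + 0.69*0.25
        = 0.300000 + 0.172500 = 0.472500
The terms with ground-station outage present sum to 0.172500, so
  P(ground-station outage | telemetry dropout, attitude-control fault) = 0.172500 / 0.472500 ≈ 0.3651
The drop from 0.6865 to 0.3651 is the explaining-away (discounting) effect.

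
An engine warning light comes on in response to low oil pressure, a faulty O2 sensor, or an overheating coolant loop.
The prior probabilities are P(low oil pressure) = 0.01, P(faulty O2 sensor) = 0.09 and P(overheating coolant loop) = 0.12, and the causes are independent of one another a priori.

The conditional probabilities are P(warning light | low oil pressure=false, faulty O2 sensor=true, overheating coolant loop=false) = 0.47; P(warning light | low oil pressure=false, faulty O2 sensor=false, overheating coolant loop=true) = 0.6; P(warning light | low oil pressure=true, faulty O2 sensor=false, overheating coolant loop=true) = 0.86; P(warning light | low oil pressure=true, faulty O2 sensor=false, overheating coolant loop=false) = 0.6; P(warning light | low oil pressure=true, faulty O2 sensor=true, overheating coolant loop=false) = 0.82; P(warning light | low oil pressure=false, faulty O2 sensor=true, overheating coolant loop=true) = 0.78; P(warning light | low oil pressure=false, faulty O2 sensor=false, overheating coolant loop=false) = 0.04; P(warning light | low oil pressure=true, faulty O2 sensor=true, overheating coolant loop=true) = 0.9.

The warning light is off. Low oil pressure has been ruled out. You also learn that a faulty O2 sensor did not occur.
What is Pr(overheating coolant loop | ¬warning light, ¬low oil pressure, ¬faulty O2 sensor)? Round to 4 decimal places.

P(¬warning light | ¬low oil pressure, ¬faulty O2 sensor) = 0.96*0.88 + 0.4*0.12 = 0.844800 + 0.048000 = 0.892800
The overheating coolant loop-present share is 0.4*0.12 = 0.048000.
Hence the posterior is 0.048000/0.892800 ≈ 0.0538.

Pr(overheating coolant loop | ¬warning light, ¬low oil pressure, ¬faulty O2 sensor) ≈ 0.0538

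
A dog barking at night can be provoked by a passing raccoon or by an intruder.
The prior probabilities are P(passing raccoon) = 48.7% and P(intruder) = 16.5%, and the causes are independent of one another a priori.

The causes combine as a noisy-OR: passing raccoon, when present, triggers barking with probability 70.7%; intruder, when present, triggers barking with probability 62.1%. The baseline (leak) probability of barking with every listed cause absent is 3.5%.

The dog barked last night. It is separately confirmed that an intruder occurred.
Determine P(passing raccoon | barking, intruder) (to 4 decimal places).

Under noisy-OR, P(barking | causes) = 1 − (1−0.035)·∏(1−qᵢ) over the active causes.
Enumerate both values of passing raccoon and weight by the priors:
  P(barking | intruder) = 0.634265·0.513 + 0.89284·0.487
        = 0.325378 + 0.434813 = 0.760191
Keeping only the passing raccoon-present terms gives 0.434813, so
  P(passing raccoon | barking, intruder) = 0.434813 / 0.760191 ≈ 0.5720

P(passing raccoon | barking, intruder) ≈ 0.5720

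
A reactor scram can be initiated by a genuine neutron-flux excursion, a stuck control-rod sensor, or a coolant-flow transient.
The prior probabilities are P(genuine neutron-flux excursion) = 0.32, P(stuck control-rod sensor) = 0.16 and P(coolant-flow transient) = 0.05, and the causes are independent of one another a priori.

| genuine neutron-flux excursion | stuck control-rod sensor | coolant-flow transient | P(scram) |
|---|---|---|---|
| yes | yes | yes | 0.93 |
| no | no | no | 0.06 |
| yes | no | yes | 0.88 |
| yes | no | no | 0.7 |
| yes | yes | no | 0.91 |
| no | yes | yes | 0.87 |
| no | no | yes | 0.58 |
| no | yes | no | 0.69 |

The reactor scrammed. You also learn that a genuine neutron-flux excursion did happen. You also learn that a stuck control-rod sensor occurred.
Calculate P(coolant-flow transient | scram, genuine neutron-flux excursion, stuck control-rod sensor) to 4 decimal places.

By total probability over both values of coolant-flow transient:
  P(scram | genuine neutron-flux excursion, stuck control-rod sensor) = 0.91×0.95 + 0.93×0.05
        = 0.864500 + 0.046500 = 0.911000
Keeping only the coolant-flow transient-present terms gives 0.046500, so
  P(coolant-flow transient | scram, genuine neutron-flux excursion, stuck control-rod sensor) = 0.046500 / 0.911000 ≈ 0.0510

P(coolant-flow transient | scram, genuine neutron-flux excursion, stuck control-rod sensor) ≈ 0.0510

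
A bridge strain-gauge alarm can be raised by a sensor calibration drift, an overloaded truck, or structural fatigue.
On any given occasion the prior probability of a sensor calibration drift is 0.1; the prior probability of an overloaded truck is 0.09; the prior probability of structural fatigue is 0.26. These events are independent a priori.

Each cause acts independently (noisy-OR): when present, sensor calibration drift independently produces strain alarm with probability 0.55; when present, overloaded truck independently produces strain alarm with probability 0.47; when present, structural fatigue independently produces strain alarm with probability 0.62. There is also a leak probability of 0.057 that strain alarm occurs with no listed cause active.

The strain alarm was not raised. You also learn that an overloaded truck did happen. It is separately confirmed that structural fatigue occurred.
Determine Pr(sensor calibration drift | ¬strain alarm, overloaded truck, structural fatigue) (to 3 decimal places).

Pr(sensor calibration drift | ¬strain alarm, overloaded truck, structural fatigue) ≈ 0.048

Under noisy-OR, P(strain alarm | causes) = 1 − (1−0.057)·∏(1−qᵢ) over the active causes.
P(¬strain alarm | overloaded truck, structural fatigue) = 0.18992×0.9 + 0.085464×0.1 = 0.170928 + 0.008546 = 0.179474
The sensor calibration drift-present share is 0.085464×0.1 = 0.008546.
P(sensor calibration drift | ¬strain alarm, overloaded truck, structural fatigue) = 0.008546 / 0.179474 ≈ 0.048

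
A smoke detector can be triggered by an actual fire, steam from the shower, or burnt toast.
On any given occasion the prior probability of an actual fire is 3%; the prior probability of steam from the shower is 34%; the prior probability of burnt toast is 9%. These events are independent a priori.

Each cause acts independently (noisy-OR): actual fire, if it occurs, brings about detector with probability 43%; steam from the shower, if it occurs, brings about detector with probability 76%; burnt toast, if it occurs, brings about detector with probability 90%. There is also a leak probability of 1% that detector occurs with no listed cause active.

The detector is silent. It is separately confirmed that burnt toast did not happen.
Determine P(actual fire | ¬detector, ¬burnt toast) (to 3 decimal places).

Under noisy-OR, P(detector | causes) = 1 − (1−0.01)·∏(1−qᵢ) over the active causes.
P(¬detector | ¬burnt toast) = 0.99×0.97×0.66 + 0.2376×0.97×0.34 + 0.5643×0.03×0.66 + 0.135432×0.03×0.34 = 0.633798 + 0.078360 + 0.011173 + 0.001381 = 0.724712
Restricting to configurations with actual fire present: 0.011173 + 0.001381 = 0.012554.
P(actual fire | ¬detector, ¬burnt toast) = 0.012554 / 0.724712 ≈ 0.017

P(actual fire | ¬detector, ¬burnt toast) ≈ 0.017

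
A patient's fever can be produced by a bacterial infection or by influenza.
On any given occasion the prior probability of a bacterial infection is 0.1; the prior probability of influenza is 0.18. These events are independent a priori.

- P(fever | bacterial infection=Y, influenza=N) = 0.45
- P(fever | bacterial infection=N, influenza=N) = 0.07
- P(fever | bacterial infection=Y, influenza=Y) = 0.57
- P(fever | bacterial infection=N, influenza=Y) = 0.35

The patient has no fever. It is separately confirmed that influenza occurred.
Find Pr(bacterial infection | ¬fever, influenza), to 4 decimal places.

P(¬fever | influenza) = 0.65×0.9 + 0.43×0.1 = 0.585000 + 0.043000 = 0.628000
The bacterial infection-present share is 0.43×0.1 = 0.043000.
Hence the posterior is 0.043000/0.628000 ≈ 0.0685.

Pr(bacterial infection | ¬fever, influenza) ≈ 0.0685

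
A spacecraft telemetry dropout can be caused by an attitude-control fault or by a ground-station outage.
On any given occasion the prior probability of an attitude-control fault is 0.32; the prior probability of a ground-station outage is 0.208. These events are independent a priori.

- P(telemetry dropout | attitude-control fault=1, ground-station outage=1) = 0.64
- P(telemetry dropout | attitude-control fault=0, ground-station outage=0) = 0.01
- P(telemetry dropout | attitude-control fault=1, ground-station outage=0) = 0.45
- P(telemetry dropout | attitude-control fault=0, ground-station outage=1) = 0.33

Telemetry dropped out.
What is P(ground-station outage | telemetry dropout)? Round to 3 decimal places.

P(telemetry dropout) = 0.01·0.68·0.792 + 0.33·0.68·0.208 + 0.45·0.32·0.792 + 0.64·0.32·0.208 = 0.005386 + 0.046675 + 0.114048 + 0.042598 = 0.208707
The ground-station outage-present share is 0.046675 + 0.042598 = 0.089273.
Hence the posterior is 0.089273/0.208707 ≈ 0.428.

P(ground-station outage | telemetry dropout) ≈ 0.428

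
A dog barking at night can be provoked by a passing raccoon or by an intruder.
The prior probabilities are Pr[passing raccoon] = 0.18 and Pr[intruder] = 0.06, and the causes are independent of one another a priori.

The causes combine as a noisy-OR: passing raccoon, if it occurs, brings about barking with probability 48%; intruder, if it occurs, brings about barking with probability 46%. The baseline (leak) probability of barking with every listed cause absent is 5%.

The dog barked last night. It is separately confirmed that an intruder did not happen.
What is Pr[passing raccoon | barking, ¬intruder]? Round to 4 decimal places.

Under noisy-OR, P(barking | causes) = 1 − (1−0.05)·∏(1−qᵢ) over the active causes.
For the numerator, keep only passing raccoon=true terms: 0.506×0.18 = 0.091080
The normalizing constant is 0.05×0.82 + 0.506×0.18 = 0.132080
Posterior = 0.091080 / 0.132080 ≈ 0.6896

Pr[passing raccoon | barking, ¬intruder] ≈ 0.6896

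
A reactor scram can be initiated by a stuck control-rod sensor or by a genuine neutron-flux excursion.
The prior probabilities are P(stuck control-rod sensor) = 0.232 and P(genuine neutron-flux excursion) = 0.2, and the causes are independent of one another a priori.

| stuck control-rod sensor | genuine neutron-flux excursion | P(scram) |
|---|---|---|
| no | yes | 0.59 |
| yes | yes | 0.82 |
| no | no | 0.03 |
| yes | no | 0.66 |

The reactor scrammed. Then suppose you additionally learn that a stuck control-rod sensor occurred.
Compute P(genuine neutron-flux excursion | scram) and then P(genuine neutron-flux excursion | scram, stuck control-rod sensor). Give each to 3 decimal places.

P(genuine neutron-flux excursion | scram) ≈ 0.477; P(genuine neutron-flux excursion | scram, stuck control-rod sensor) ≈ 0.237

P(scram) = 0.03×0.768×0.8 + 0.59×0.768×0.2 + 0.66×0.232×0.8 + 0.82×0.232×0.2 = 0.018432 + 0.090624 + 0.122496 + 0.038048 = 0.269600
The genuine neutron-flux excursion-present share is 0.090624 + 0.038048 = 0.128672.
So P(genuine neutron-flux excursion | scram) = 0.128672/0.269600 ≈ 0.477.

With the extra evidence:
By total probability over both values of genuine neutron-flux excursion:
  P(scram | stuck control-rod sensor) = 0.66·0.8 + 0.82·0.2
        = 0.528000 + 0.164000 = 0.692000
Keeping only the genuine neutron-flux excursion-present terms gives 0.164000, so
  P(genuine neutron-flux excursion | scram, stuck control-rod sensor) = 0.164000 / 0.692000 ≈ 0.237
— stuck control-rod sensor explains away the evidence for genuine neutron-flux excursion.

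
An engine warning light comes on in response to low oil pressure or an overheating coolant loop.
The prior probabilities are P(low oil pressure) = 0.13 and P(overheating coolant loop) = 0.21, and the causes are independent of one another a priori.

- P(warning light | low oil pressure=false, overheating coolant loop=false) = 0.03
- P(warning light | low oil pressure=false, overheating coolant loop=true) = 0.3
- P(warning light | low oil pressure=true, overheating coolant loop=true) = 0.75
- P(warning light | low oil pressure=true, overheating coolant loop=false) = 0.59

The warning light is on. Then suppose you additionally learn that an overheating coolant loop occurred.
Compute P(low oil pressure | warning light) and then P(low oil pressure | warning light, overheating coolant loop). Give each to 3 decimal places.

P(low oil pressure | warning light) ≈ 0.518; P(low oil pressure | warning light, overheating coolant loop) ≈ 0.272

By total probability over the 4 (low oil pressure, overheating coolant loop) configurations:
  P(warning light) = 0.03*0.87*0.79 + 0.3*0.87*0.21 + 0.59*0.13*0.79 + 0.75*0.13*0.21
        = 0.020619 + 0.054810 + 0.060593 + 0.020475 = 0.156497
Keeping only the low oil pressure-present terms gives 0.081068, so
  P(low oil pressure | warning light) = 0.081068 / 0.156497 ≈ 0.518

Now also conditioning on overheating coolant loop=true:
By total probability over both values of low oil pressure:
  P(warning light | overheating coolant loop) = 0.3·0.87 + 0.75·0.13
        = 0.261000 + 0.097500 = 0.358500
Keeping only the low oil pressure-present terms gives 0.097500, so
  P(low oil pressure | warning light, overheating coolant loop) = 0.097500 / 0.358500 ≈ 0.272
— overheating coolant loop explains away the evidence for low oil pressure.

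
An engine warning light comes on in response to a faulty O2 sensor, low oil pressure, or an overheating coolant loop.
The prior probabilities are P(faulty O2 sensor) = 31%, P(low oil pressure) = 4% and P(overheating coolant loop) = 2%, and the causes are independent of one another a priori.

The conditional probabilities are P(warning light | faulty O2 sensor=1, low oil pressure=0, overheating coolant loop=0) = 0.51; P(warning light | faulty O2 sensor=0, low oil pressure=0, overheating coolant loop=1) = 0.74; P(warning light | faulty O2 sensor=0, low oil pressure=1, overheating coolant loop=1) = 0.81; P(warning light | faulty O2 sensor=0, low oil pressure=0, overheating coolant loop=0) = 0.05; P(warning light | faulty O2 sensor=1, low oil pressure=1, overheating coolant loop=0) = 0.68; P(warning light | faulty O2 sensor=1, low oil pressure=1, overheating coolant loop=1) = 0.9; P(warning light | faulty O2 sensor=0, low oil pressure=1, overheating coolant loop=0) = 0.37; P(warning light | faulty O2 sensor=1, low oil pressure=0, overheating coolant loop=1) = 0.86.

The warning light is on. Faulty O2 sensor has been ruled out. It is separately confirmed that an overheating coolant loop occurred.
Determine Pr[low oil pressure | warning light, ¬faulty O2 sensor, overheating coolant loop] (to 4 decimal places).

By total probability over both values of low oil pressure:
  P(warning light | ¬faulty O2 sensor, overheating coolant loop) = 0.74×0.96 + 0.81×0.04
        = 0.710400 + 0.032400 = 0.742800
Configurations with low oil pressure contribute 0.032400, so
  P(low oil pressure | warning light, ¬faulty O2 sensor, overheating coolant loop) = 0.032400 / 0.742800 ≈ 0.0436

Pr[low oil pressure | warning light, ¬faulty O2 sensor, overheating coolant loop] ≈ 0.0436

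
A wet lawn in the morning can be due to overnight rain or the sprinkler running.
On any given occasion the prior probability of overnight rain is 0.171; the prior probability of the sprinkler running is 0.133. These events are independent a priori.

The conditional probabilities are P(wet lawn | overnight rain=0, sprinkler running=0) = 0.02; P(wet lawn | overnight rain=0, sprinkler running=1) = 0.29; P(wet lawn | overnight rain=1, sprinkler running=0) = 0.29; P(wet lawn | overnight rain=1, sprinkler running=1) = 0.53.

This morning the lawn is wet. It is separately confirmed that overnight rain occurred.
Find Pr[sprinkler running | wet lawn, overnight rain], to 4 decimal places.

Pr[sprinkler running | wet lawn, overnight rain] ≈ 0.2190

For the numerator, keep only sprinkler running=true terms: 0.53*0.133 = 0.070490
The normalizing constant is 0.29*0.867 + 0.53*0.133 = 0.321920
P(sprinkler running | wet lawn, overnight rain) = 0.070490/0.321920 ≈ 0.2190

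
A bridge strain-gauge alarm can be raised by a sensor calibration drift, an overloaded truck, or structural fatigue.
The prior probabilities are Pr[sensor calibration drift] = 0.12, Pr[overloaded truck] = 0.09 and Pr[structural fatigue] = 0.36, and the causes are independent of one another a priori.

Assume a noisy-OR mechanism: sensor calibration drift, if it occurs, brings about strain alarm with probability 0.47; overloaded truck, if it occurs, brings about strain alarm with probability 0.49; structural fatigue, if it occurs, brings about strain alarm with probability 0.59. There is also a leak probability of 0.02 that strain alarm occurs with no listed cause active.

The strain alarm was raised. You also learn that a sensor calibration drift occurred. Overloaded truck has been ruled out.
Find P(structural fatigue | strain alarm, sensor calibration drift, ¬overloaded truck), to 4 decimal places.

P(structural fatigue | strain alarm, sensor calibration drift, ¬overloaded truck) ≈ 0.4795

Under noisy-OR, P(strain alarm | causes) = 1 − (1−0.02)·∏(1−qᵢ) over the active causes.
Numerator (weight on configurations with structural fatigue): 0.787046*0.36 = 0.283337
Normalizer over all consistent configurations: 0.4806*0.64 + 0.787046*0.36 = 0.590921
Posterior = 0.283337 / 0.590921 ≈ 0.4795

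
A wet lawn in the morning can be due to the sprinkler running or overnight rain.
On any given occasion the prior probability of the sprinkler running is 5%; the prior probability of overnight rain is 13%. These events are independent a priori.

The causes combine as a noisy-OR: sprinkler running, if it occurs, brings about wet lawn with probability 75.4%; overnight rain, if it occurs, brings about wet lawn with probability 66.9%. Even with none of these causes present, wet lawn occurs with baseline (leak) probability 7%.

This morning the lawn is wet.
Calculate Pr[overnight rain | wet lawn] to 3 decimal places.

Pr[overnight rain | wet lawn] ≈ 0.500

Under noisy-OR, P(wet lawn | causes) = 1 − (1−0.07)·∏(1−qᵢ) over the active causes.
P(wet lawn) = 0.07×0.95×0.87 + 0.69217×0.95×0.13 + 0.77122×0.05×0.87 + 0.924274×0.05×0.13 = 0.057855 + 0.085483 + 0.033548 + 0.006008 = 0.182894
Of this, 0.091491 comes from 0.085483 + 0.006008 (the overnight rain=true cases).
So P(overnight rain | wet lawn) = 0.091491/0.182894 ≈ 0.500.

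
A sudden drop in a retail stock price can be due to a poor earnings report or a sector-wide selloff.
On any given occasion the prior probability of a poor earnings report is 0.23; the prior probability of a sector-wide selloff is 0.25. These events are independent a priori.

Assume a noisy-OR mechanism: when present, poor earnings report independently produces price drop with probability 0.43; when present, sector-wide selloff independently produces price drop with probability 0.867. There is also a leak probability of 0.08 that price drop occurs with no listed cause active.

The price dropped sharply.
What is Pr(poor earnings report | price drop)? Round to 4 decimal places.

Under noisy-OR, P(price drop | causes) = 1 − (1−0.08)·∏(1−qᵢ) over the active causes.
P(price drop) = 0.08·0.77·0.75 + 0.87764·0.77·0.25 + 0.4756·0.23·0.75 + 0.930255·0.23·0.25 = 0.046200 + 0.168946 + 0.082041 + 0.053490 = 0.350677
Restricting to configurations with poor earnings report present: 0.082041 + 0.053490 = 0.135531.
P(poor earnings report | price drop) = 0.135531 / 0.350677 ≈ 0.3865

Pr(poor earnings report | price drop) ≈ 0.3865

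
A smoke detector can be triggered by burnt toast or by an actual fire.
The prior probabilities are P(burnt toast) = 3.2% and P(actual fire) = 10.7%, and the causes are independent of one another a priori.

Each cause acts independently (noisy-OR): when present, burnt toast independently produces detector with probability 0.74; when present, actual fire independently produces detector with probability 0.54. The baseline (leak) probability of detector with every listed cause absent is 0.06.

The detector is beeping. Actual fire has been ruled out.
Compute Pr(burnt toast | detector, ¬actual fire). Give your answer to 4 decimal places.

Under noisy-OR, P(detector | causes) = 1 − (1−0.06)·∏(1−qᵢ) over the active causes.
P(detector | ¬actual fire) = 0.06·0.968 + 0.7556·0.032 = 0.058080 + 0.024179 = 0.082259
The burnt toast-present share is 0.7556·0.032 = 0.024179.
P(burnt toast | detector, ¬actual fire) = 0.024179 / 0.082259 ≈ 0.2939

Pr(burnt toast | detector, ¬actual fire) ≈ 0.2939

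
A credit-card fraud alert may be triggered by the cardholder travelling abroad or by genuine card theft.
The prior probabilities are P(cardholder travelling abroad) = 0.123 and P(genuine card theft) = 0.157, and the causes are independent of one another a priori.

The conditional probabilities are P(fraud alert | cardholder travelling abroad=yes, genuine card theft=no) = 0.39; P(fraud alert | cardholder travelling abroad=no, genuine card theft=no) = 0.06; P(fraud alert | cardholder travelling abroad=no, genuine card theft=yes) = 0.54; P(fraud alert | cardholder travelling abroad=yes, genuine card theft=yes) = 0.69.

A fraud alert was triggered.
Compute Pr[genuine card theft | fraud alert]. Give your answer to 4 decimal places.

For the numerator, keep only genuine card theft=true terms: 0.074352 + 0.013325 = 0.087677
The normalizing constant is 0.06·0.877·0.843 + 0.54·0.877·0.157 + 0.39·0.123·0.843 + 0.69·0.123·0.157 = 0.172475
P(genuine card theft | fraud alert) = 0.087677/0.172475 ≈ 0.5083

Pr[genuine card theft | fraud alert] ≈ 0.5083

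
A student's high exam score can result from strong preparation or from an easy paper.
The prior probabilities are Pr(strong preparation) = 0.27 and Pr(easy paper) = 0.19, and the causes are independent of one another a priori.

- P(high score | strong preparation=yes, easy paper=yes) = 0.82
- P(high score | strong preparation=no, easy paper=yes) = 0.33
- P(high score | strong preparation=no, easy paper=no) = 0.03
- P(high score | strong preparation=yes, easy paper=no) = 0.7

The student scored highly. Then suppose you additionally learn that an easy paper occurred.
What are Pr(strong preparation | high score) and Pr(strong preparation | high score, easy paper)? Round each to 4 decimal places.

P(high score) = 0.03*0.73*0.81 + 0.33*0.73*0.19 + 0.7*0.27*0.81 + 0.82*0.27*0.19 = 0.017739 + 0.045771 + 0.153090 + 0.042066 = 0.258666
Of this, 0.195156 comes from 0.153090 + 0.042066 (the strong preparation=true cases).
Hence the posterior is 0.195156/0.258666 ≈ 0.7545.

Now condition on the additional information:
P(high score | easy paper) = 0.33*0.73 + 0.82*0.27 = 0.240900 + 0.221400 = 0.462300
The strong preparation-present share is 0.82*0.27 = 0.221400.
Hence the posterior is 0.221400/0.462300 ≈ 0.4789.
The drop from 0.7545 to 0.4789 is the explaining-away (discounting) effect.

Pr(strong preparation | high score) ≈ 0.7545; Pr(strong preparation | high score, easy paper) ≈ 0.4789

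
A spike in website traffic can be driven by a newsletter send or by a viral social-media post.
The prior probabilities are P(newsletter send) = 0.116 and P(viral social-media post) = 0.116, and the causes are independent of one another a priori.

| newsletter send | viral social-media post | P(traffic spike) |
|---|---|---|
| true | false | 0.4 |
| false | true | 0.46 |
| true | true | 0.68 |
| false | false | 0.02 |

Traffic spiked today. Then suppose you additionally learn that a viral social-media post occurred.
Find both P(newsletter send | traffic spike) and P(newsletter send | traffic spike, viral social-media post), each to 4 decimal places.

By total probability over the 4 (newsletter send, viral social-media post) configurations:
  P(traffic spike) = 0.02*0.884*0.884 + 0.46*0.884*0.116 + 0.4*0.116*0.884 + 0.68*0.116*0.116
        = 0.015629 + 0.047170 + 0.041018 + 0.009150 = 0.112967
The terms with newsletter send present sum to 0.050168, so
  P(newsletter send | traffic spike) = 0.050168 / 0.112967 ≈ 0.4441

With the extra evidence:
For the numerator, keep only newsletter send=true terms: 0.68*0.116 = 0.078880
Normalizer over all consistent configurations: 0.46*0.884 + 0.68*0.116 = 0.485520
Posterior = 0.078880 / 0.485520 ≈ 0.1625

P(newsletter send | traffic spike) ≈ 0.4441; P(newsletter send | traffic spike, viral social-media post) ≈ 0.1625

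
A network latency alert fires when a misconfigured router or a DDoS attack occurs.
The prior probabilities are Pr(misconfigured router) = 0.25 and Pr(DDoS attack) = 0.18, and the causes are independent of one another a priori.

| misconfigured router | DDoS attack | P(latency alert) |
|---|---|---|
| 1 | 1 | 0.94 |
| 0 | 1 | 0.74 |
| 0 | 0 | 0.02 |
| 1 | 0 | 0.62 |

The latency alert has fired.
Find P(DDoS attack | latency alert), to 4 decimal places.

P(DDoS attack | latency alert) ≈ 0.5050

For the numerator, keep only DDoS attack=true terms: 0.099900 + 0.042300 = 0.142200
Denominator P(latency alert): 0.02×0.75×0.82 + 0.74×0.75×0.18 + 0.62×0.25×0.82 + 0.94×0.25×0.18 = 0.281600
Posterior = 0.142200 / 0.281600 ≈ 0.5050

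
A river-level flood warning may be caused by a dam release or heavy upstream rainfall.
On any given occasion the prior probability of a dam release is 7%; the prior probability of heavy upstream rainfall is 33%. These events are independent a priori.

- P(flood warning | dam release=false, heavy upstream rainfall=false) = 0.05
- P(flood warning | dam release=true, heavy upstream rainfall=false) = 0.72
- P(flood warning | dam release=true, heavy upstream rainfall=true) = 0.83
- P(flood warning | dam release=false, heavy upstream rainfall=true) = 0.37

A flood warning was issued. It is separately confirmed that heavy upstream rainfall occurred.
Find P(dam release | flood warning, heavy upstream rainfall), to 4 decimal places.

P(dam release | flood warning, heavy upstream rainfall) ≈ 0.1445

By total probability over both values of dam release:
  P(flood warning | heavy upstream rainfall) = 0.37×0.93 + 0.83×0.07
        = 0.344100 + 0.058100 = 0.402200
The terms with dam release present sum to 0.058100, so
  P(dam release | flood warning, heavy upstream rainfall) = 0.058100 / 0.402200 ≈ 0.1445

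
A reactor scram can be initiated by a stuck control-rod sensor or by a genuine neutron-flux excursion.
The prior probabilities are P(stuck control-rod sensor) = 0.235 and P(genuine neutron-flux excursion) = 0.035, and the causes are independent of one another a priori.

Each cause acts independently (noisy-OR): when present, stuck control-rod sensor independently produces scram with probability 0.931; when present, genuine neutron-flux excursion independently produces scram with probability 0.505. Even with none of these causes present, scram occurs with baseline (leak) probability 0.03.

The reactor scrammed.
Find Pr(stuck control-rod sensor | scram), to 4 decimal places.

Under noisy-OR, P(scram | causes) = 1 − (1−0.03)·∏(1−qᵢ) over the active causes.
By total probability over the 4 (stuck control-rod sensor, genuine neutron-flux excursion) configurations:
  P(scram) = 0.03*0.765*0.965 + 0.51985*0.765*0.035 + 0.93307*0.235*0.965 + 0.96687*0.235*0.035
        = 0.022147 + 0.013919 + 0.211597 + 0.007953 = 0.255616
The terms with stuck control-rod sensor present sum to 0.219550, so
  P(stuck control-rod sensor | scram) = 0.219550 / 0.255616 ≈ 0.8589

Pr(stuck control-rod sensor | scram) ≈ 0.8589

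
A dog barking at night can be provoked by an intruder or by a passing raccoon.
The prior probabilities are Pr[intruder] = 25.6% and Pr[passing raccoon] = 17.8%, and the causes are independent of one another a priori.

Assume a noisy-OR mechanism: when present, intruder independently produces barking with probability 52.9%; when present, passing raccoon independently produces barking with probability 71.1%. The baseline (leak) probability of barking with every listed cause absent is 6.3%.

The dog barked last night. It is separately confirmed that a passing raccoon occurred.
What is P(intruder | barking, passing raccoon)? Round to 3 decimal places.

Under noisy-OR, P(barking | causes) = 1 − (1−0.063)·∏(1−qᵢ) over the active causes.
Weight on intruder=true, given the evidence: 0.872456*0.256 = 0.223349
Normalizer over all consistent configurations: 0.729207*0.744 + 0.872456*0.256 = 0.765879
P(intruder | barking, passing raccoon) = 0.223349/0.765879 ≈ 0.292

P(intruder | barking, passing raccoon) ≈ 0.292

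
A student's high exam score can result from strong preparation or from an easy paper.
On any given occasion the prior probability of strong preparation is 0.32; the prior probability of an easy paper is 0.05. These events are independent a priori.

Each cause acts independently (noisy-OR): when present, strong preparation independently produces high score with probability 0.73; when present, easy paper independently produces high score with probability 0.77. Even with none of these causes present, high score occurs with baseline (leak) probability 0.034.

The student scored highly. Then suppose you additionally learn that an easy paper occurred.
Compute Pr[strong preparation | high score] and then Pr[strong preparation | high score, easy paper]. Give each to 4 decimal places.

Under noisy-OR, P(high score | causes) = 1 − (1−0.034)·∏(1−qᵢ) over the active causes.
By total probability over the 4 (strong preparation, easy paper) configurations:
  P(high score) = 0.034×0.68×0.95 + 0.77782×0.68×0.05 + 0.73918×0.32×0.95 + 0.940011×0.32×0.05
        = 0.021964 + 0.026446 + 0.224711 + 0.015040 = 0.288161
Keeping only the strong preparation-present terms gives 0.239751, so
  P(strong preparation | high score) = 0.239751 / 0.288161 ≈ 0.8320

With the extra evidence:
By total probability over both values of strong preparation:
  P(high score | easy paper) = 0.77782*0.68 + 0.940011*0.32
        = 0.528918 + 0.300804 = 0.829722
Configurations with strong preparation contribute 0.300804, so
  P(strong preparation | high score, easy paper) = 0.300804 / 0.829722 ≈ 0.3625

Pr[strong preparation | high score] ≈ 0.8320; Pr[strong preparation | high score, easy paper] ≈ 0.3625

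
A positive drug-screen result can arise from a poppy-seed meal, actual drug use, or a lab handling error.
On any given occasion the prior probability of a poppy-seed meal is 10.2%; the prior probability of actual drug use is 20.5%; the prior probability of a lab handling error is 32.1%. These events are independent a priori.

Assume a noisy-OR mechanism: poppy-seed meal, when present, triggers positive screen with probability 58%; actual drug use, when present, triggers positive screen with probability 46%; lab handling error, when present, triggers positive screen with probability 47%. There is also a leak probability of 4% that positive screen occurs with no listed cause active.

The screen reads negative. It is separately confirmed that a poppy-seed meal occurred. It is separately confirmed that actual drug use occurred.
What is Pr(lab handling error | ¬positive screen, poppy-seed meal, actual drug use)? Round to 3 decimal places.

Under noisy-OR, P(positive screen | causes) = 1 − (1−0.04)·∏(1−qᵢ) over the active causes.
P(¬positive screen | poppy-seed meal, actual drug use) = 0.217728×0.679 + 0.115396×0.321 = 0.147837 + 0.037042 = 0.184879
The lab handling error-present share is 0.115396×0.321 = 0.037042.
Hence the posterior is 0.037042/0.184879 ≈ 0.200.

Pr(lab handling error | ¬positive screen, poppy-seed meal, actual drug use) ≈ 0.200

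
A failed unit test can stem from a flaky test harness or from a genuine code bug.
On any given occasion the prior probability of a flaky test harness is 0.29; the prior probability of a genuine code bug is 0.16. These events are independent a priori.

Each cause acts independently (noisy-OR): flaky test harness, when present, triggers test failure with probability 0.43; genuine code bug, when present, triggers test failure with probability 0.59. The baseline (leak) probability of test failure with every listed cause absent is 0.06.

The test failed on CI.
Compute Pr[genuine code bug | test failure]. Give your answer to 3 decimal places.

Pr[genuine code bug | test failure] ≈ 0.416

Under noisy-OR, P(test failure | causes) = 1 − (1−0.06)·∏(1−qᵢ) over the active causes.
Enumerate the 4 (flaky test harness, genuine code bug) configurations and weight by the priors:
  P(test failure) = 0.06*0.71*0.84 + 0.6146*0.71*0.16 + 0.4642*0.29*0.84 + 0.780322*0.29*0.16
        = 0.035784 + 0.069819 + 0.113079 + 0.036207 = 0.254889
Keeping only the genuine code bug-present terms gives 0.106026, so
  P(genuine code bug | test failure) = 0.106026 / 0.254889 ≈ 0.416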